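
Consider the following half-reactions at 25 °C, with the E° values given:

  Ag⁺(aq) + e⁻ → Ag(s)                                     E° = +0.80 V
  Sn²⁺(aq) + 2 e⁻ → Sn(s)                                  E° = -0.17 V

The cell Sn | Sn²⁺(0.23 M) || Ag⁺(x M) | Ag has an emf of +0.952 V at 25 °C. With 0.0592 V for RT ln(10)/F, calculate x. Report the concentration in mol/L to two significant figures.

Ag⁺/Ag is the cathode, Sn²⁺/Sn the anode: E°cell = +0.97 V, n = 2.
Overall reaction: 2 Ag⁺(aq) + Sn(s) → 2 Ag(s) + Sn²⁺(aq); Q = [Sn²⁺]^1/[Ag⁺]^2.
From E = E° − (0.0592/n) log Q: log Q = (E° − E)·n/0.0592 = (+0.97 − (+0.952))·2/0.0592 = 0.6081.
So 2·log[Ag⁺] = 1·log(0.23) − log Q = -0.6383 − (0.6081) = -1.2464; log[Ag⁺] = -1.2464 / 2 = -0.6232; [Ag⁺] = 10^(-0.6232) ≈ 0.24 M.

0.24 M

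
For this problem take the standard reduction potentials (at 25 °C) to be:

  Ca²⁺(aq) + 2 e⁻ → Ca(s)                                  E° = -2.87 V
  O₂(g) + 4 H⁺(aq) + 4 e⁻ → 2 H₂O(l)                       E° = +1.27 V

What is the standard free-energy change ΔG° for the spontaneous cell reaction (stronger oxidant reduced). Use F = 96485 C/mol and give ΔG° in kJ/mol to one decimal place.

-1597.8 kJ/mol

O₂/H₂O (E° = +1.27 V) is the cathode; Ca²⁺/Ca (E° = -2.87 V) is the anode, so E°cell = +4.14 V.
Balancing electrons gives n = 4 (lcm of 4 and 2).
ΔG° = −nFE° = −(4)(96485)(+4.14) = -1,597,792 J = -1597.8 kJ/mol.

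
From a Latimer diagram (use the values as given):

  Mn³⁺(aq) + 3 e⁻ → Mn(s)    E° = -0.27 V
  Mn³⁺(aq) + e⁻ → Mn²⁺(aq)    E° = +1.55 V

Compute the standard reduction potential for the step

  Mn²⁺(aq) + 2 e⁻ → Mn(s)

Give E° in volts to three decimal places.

Sequential free energies add, so n₃E°₃ = n₁E°₁ + n₂E°₂.
With n₃ = 3, and the known step contributing 1×(+1.55) V, the unknown satisfies 2·E° = 3×(-0.27) − 1×(+1.55) = -2.360.
E° = -2.360 / 2 = -1.180 V.

-1.180 V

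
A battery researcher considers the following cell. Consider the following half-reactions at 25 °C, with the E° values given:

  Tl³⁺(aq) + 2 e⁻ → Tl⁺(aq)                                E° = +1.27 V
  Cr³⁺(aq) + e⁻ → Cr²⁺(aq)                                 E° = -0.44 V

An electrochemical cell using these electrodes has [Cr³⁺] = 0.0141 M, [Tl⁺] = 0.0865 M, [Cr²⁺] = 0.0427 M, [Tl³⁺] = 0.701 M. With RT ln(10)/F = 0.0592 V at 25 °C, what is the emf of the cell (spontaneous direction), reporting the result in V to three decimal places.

+1.765 V

Tl³⁺/Tl⁺ is the cathode (higher E°), Cr³⁺/Cr²⁺ the anode: E°cell = +1.27 − (-0.44) = +1.71 V, n = 2.
Overall: Tl³⁺(aq) + 2 Cr²⁺(aq) → Tl⁺(aq) + 2 Cr³⁺(aq)
Q = [Tl⁺]·[Cr³⁺]^2 / ([Tl³⁺]·[Cr²⁺]^2); log Q = -1.871.
E = E° − (0.0592/n) log Q = +1.71 − (0.0592/2)(-1.871) = +1.765 V.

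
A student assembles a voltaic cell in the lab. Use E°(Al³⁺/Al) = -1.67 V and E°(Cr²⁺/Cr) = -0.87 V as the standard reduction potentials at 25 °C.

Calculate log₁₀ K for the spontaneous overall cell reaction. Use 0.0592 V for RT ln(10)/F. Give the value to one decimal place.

Cathode: Cr²⁺/Cr; anode: Al³⁺/Al. E°cell = +0.80 V, n = 6.
log K = nE°cell / 0.0592 = (6)(+0.80) / 0.0592 = 81.1.

81.1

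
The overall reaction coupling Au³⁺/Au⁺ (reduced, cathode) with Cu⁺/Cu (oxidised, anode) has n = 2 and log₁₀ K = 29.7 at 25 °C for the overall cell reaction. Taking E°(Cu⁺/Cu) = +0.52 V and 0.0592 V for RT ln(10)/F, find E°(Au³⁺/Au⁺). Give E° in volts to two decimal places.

E°cell = (0.0592/n)·log K = (0.0592/2)(29.7) = +0.879 V.
Since Au³⁺/Au⁺ is the cathode and Cu⁺/Cu the anode, E°cell = E°(Au³⁺/Au⁺) − E°(Cu⁺/Cu).
So E°(Au³⁺/Au⁺) = E°cell + E°(Cu⁺/Cu) = +0.879 + (+0.52) = +1.40 V.

+1.40 V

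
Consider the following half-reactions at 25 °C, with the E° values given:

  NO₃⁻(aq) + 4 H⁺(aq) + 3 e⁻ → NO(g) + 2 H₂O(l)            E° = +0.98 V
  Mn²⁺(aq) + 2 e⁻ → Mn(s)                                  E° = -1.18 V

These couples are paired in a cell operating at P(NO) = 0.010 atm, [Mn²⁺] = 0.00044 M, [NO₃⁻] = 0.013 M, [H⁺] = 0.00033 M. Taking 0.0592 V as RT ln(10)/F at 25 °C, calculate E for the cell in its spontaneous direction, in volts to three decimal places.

NO₃⁻/NO is the cathode (higher E°), Mn²⁺/Mn the anode: E°cell = +0.98 − (-1.18) = +2.16 V, n = 6.
Overall: 2 NO₃⁻(aq) + 8 H⁺(aq) + 3 Mn(s) → 2 NO(g) + 4 H₂O(l) + 3 Mn²⁺(aq)
Q = P(NO)^2·[Mn²⁺]^3 / ([NO₃⁻]^2·[H⁺]^8); log Q = 17.554.
E = E° − (0.0592/n) log Q = +2.16 − (0.0592/6)(17.554) = +1.987 V.

+1.987 V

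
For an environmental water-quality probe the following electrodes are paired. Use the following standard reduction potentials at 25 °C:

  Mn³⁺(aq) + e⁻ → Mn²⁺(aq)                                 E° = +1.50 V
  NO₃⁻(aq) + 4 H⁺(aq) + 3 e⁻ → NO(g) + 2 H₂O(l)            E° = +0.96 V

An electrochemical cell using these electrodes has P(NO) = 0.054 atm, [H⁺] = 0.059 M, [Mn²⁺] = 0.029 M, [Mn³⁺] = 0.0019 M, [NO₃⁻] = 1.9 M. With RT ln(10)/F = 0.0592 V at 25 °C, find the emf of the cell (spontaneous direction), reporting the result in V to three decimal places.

Mn³⁺/Mn²⁺ is the cathode (higher E°), NO₃⁻/NO the anode: E°cell = +1.50 − (+0.96) = +0.54 V, n = 3.
Overall: 3 Mn³⁺(aq) + NO(g) + 2 H₂O(l) → 3 Mn²⁺(aq) + NO₃⁻(aq) + 4 H⁺(aq)
Q = [Mn²⁺]^3·[NO₃⁻]·[H⁺]^4 / ([Mn³⁺]^3·P(NO)); log Q = 0.181.
E = E° − (0.0592/n) log Q = +0.54 − (0.0592/3)(0.181) = +0.536 V.

+0.536 V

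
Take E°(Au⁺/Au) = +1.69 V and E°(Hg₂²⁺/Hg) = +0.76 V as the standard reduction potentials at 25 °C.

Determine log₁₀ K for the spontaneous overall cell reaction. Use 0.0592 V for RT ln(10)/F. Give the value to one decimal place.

31.4

Cathode: Au⁺/Au; anode: Hg₂²⁺/Hg. E°cell = +0.93 V, n = 2.
log K = nE°cell / 0.0592 = (2)(+0.93) / 0.0592 = 31.4.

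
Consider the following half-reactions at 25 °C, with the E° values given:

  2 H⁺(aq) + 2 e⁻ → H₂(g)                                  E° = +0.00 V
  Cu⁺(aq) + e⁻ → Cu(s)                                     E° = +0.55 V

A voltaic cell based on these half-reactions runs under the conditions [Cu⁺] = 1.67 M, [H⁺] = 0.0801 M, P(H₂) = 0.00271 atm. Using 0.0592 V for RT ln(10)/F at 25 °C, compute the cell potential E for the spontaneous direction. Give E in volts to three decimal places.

Cu⁺/Cu is the cathode (higher E°), H⁺/H₂ the anode: E°cell = +0.55 − (+0.00) = +0.55 V, n = 2.
Overall: 2 Cu⁺(aq) + H₂(g) → 2 Cu(s) + 2 H⁺(aq)
Q = [H⁺]^2 / ([Cu⁺]^2·P(H₂)); log Q = -0.071.
E = E° − (0.0592/n) log Q = +0.55 − (0.0592/2)(-0.071) = +0.552 V.

+0.552 V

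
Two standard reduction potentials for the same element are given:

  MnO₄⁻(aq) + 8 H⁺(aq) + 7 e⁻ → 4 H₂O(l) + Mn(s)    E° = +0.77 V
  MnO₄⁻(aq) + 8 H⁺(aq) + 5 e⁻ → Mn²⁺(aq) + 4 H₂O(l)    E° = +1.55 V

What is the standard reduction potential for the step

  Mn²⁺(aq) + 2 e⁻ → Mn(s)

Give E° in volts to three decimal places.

Sequential free energies add, so n₃E°₃ = n₁E°₁ + n₂E°₂.
With n₃ = 7, and the known step contributing 5×(+1.55) V, the unknown satisfies 2·E° = 7×(+0.77) − 5×(+1.55) = -2.360.
E° = -2.360 / 2 = -1.180 V.

-1.180 V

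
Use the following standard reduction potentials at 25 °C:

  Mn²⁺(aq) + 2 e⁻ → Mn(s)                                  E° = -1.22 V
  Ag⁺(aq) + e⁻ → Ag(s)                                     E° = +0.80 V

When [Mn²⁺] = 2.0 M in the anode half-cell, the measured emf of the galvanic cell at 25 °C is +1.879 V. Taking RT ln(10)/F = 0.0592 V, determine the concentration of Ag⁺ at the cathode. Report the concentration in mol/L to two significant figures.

0.0059 M

Ag⁺/Ag is the cathode, Mn²⁺/Mn the anode: E°cell = +2.02 V, n = 2.
Overall reaction: 2 Ag⁺(aq) + Mn(s) → 2 Ag(s) + Mn²⁺(aq); Q = [Mn²⁺]^1/[Ag⁺]^2.
From E = E° − (0.0592/n) log Q: log Q = (E° − E)·n/0.0592 = (+2.02 − (+1.879))·2/0.0592 = 4.7635.
So 2·log[Ag⁺] = 1·log(2) − log Q = 0.3010 − (4.7635) = -4.4625; log[Ag⁺] = -4.4625 / 2 = -2.2313; [Ag⁺] = 10^(-2.2313) ≈ 0.0059 M.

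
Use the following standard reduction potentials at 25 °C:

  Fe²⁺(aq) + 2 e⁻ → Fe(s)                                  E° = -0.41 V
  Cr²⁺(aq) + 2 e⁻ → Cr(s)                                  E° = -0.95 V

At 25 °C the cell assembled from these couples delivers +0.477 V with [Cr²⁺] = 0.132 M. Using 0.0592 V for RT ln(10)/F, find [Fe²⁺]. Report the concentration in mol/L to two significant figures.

Fe²⁺/Fe is the cathode, Cr²⁺/Cr the anode: E°cell = +0.54 V, n = 2.
Overall reaction: Fe²⁺(aq) + Cr(s) → Fe(s) + Cr²⁺(aq); Q = [Cr²⁺]^1/[Fe²⁺]^1.
From E = E° − (0.0592/n) log Q: log Q = (E° − E)·n/0.0592 = (+0.54 − (+0.477))·2/0.0592 = 2.1284.
So 1·log[Fe²⁺] = 1·log(0.132) − log Q = -0.8794 − (2.1284) = -3.0078; [Fe²⁺] = 10^(-3.0078) ≈ 0.00098 M.

0.00098 M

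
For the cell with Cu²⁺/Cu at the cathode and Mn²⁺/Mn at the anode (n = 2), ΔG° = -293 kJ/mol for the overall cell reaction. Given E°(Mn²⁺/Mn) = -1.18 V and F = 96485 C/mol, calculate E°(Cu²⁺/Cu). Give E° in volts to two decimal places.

E°cell = −ΔG°/(nF) = −(-293×10³)/((2)(96485)) = +1.518 V.
Since Cu²⁺/Cu is the cathode and Mn²⁺/Mn the anode, E°cell = E°(Cu²⁺/Cu) − E°(Mn²⁺/Mn).
So E°(Cu²⁺/Cu) = E°cell + E°(Mn²⁺/Mn) = +1.518 + (-1.18) = +0.34 V.

+0.34 V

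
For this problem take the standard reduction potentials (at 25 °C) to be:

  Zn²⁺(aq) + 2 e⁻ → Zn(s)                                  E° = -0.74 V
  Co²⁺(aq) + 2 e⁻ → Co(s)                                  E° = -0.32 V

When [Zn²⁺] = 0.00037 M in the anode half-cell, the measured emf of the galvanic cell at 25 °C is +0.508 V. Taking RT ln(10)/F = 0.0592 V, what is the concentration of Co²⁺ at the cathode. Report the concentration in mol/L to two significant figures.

0.35 M

Co²⁺/Co is the cathode, Zn²⁺/Zn the anode: E°cell = +0.42 V, n = 2.
Overall reaction: Co²⁺(aq) + Zn(s) → Co(s) + Zn²⁺(aq); Q = [Zn²⁺]^1/[Co²⁺]^1.
From E = E° − (0.0592/n) log Q: log Q = (E° − E)·n/0.0592 = (+0.42 − (+0.508))·2/0.0592 = -2.9730.
So 1·log[Co²⁺] = 1·log(0.00037) − log Q = -3.4318 − (-2.9730) = -0.4588; [Co²⁺] = 10^(-0.4588) ≈ 0.35 M.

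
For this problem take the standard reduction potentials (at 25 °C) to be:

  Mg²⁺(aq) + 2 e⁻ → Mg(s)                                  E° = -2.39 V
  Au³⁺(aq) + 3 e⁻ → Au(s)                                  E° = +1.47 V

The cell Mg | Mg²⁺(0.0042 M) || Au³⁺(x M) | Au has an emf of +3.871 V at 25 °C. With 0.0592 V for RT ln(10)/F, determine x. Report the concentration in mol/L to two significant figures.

Au³⁺/Au is the cathode, Mg²⁺/Mg the anode: E°cell = +3.86 V, n = 6.
Overall reaction: 2 Au³⁺(aq) + 3 Mg(s) → 2 Au(s) + 3 Mg²⁺(aq); Q = [Mg²⁺]^3/[Au³⁺]^2.
From E = E° − (0.0592/n) log Q: log Q = (E° − E)·n/0.0592 = (+3.86 − (+3.871))·6/0.0592 = -1.1149.
So 2·log[Au³⁺] = 3·log(0.0042) − log Q = -7.1303 − (-1.1149) = -6.0154; log[Au³⁺] = -6.0154 / 2 = -3.0077; [Au³⁺] = 10^(-3.0077) ≈ 0.00098 M.

0.00098 M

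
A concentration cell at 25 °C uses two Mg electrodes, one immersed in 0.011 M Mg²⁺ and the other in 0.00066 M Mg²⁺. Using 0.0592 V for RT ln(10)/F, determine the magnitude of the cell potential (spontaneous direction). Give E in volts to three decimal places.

For a concentration cell E°cell = 0. The 0.011 M side is the cathode (reduction is favoured where [Mg²⁺] is higher).
With n = 2, E = −(0.0592/2) log([Mg²⁺]ₐₙ/[Mg²⁺]꜀ₐₜ) = −(0.0592/2) log(0.00066/0.011) = −(0.0592/2)(-1.222) = +0.036 V.

+0.036 V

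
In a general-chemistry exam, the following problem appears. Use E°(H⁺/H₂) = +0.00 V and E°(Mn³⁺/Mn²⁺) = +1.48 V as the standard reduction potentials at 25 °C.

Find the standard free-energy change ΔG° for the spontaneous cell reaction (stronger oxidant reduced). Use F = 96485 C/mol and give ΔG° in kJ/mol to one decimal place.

-285.6 kJ/mol

Mn³⁺/Mn²⁺ (E° = +1.48 V) is the cathode; H⁺/H₂ (E° = +0.00 V) is the anode, so E°cell = +1.48 V.
Balancing electrons gives n = 2 (lcm of 1 and 2).
ΔG° = −nFE° = −(2)(96485)(+1.48) = -285,596 J = -285.6 kJ/mol.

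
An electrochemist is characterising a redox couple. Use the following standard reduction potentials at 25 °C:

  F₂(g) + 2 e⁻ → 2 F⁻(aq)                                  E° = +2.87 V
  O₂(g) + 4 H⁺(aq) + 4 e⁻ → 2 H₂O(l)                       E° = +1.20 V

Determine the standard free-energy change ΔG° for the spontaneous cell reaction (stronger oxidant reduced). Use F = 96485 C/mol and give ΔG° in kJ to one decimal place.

F₂/F⁻ (E° = +2.87 V) is the cathode; O₂/H₂O (E° = +1.20 V) is the anode, so E°cell = +1.67 V.
Balancing electrons gives n = 4 (lcm of 2 and 4).
ΔG° = −nFE° = −(4)(96485)(+1.67) = -644,520 J = -644.5 kJ.

-644.5 kJ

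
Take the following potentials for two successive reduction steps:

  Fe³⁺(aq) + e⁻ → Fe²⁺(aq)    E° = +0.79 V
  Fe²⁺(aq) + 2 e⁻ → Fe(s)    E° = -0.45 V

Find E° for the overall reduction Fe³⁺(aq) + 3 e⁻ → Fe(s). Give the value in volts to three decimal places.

-0.037 V

Adding the free-energy changes (−nFE°) of the two steps gives −n₃FE°₃ = −n₁FE°₁ − n₂FE°₂.
E°₃ = (1×+0.79 + 2×-0.45) / 3 = (-0.110) / 3 = -0.037 V.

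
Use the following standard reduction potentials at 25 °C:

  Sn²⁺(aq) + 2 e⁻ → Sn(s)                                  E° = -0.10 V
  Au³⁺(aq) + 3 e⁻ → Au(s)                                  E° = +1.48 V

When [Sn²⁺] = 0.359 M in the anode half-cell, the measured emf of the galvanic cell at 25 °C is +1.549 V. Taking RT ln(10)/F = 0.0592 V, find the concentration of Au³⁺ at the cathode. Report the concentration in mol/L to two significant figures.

0.0058 M

Au³⁺/Au is the cathode, Sn²⁺/Sn the anode: E°cell = +1.58 V, n = 6.
Overall reaction: 2 Au³⁺(aq) + 3 Sn(s) → 2 Au(s) + 3 Sn²⁺(aq); Q = [Sn²⁺]^3/[Au³⁺]^2.
From E = E° − (0.0592/n) log Q: log Q = (E° − E)·n/0.0592 = (+1.58 − (+1.549))·6/0.0592 = 3.1419.
So 2·log[Au³⁺] = 3·log(0.359) − log Q = -1.3347 − (3.1419) = -4.4766; log[Au³⁺] = -4.4766 / 2 = -2.2383; [Au³⁺] = 10^(-2.2383) ≈ 0.0058 M.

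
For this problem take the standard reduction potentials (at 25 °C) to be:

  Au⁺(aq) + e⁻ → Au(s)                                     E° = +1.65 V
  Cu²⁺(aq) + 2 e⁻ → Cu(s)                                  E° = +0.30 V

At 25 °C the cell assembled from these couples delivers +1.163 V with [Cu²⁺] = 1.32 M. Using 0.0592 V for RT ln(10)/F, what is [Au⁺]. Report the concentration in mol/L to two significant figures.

0.00080 M

Au⁺/Au is the cathode, Cu²⁺/Cu the anode: E°cell = +1.35 V, n = 2.
Overall reaction: 2 Au⁺(aq) + Cu(s) → 2 Au(s) + Cu²⁺(aq); Q = [Cu²⁺]^1/[Au⁺]^2.
From E = E° − (0.0592/n) log Q: log Q = (E° − E)·n/0.0592 = (+1.35 − (+1.163))·2/0.0592 = 6.3176.
So 2·log[Au⁺] = 1·log(1.32) − log Q = 0.1206 − (6.3176) = -6.1970; log[Au⁺] = -6.1970 / 2 = -3.0985; [Au⁺] = 10^(-3.0985) ≈ 0.00080 M.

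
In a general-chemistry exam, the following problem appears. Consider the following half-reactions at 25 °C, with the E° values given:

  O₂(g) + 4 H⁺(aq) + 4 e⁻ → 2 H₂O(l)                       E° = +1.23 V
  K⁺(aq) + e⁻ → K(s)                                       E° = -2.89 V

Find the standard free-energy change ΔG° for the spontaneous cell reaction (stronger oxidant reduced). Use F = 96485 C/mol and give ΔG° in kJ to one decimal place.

-1590.1 kJ

O₂/H₂O (E° = +1.23 V) is the cathode; K⁺/K (E° = -2.89 V) is the anode, so E°cell = +4.12 V.
Balancing electrons gives n = 4 (lcm of 4 and 1).
ΔG° = −nFE° = −(4)(96485)(+4.12) = -1,590,073 J = -1590.1 kJ.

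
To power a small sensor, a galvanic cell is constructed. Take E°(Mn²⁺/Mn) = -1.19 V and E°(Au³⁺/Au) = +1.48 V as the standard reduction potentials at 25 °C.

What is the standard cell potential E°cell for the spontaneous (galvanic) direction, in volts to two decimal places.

+2.67 V

The Au³⁺/Au couple has the higher reduction potential, so it is the cathode; Mn²⁺/Mn is oxidised at the anode.
E°cell = E°(cathode) − E°(anode) = (+1.48) − (-1.19) = +2.67 V.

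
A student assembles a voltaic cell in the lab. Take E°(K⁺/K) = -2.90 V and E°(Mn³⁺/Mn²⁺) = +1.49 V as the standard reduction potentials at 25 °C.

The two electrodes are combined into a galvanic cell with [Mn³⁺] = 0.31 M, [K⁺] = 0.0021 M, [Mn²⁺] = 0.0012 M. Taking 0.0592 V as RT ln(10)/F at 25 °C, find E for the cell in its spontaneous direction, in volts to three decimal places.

Mn³⁺/Mn²⁺ is the cathode (higher E°), K⁺/K the anode: E°cell = +1.49 − (-2.90) = +4.39 V, n = 1.
Overall: Mn³⁺(aq) + K(s) → Mn²⁺(aq) + K⁺(aq)
Q = [Mn²⁺]·[K⁺] / ([Mn³⁺]); log Q = -5.090.
E = E° − (0.0592/n) log Q = +4.39 − (0.0592/1)(-5.090) = +4.691 V.

+4.691 V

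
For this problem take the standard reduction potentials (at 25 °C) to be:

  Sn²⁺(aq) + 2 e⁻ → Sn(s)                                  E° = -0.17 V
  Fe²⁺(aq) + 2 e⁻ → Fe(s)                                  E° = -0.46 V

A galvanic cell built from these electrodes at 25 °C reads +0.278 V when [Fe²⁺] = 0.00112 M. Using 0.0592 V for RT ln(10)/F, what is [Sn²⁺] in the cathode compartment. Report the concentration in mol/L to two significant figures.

Sn²⁺/Sn is the cathode, Fe²⁺/Fe the anode: E°cell = +0.29 V, n = 2.
Overall reaction: Sn²⁺(aq) + Fe(s) → Sn(s) + Fe²⁺(aq); Q = [Fe²⁺]^1/[Sn²⁺]^1.
From E = E° − (0.0592/n) log Q: log Q = (E° − E)·n/0.0592 = (+0.29 − (+0.278))·2/0.0592 = 0.4054.
So 1·log[Sn²⁺] = 1·log(0.00112) − log Q = -2.9508 − (0.4054) = -3.3562; [Sn²⁺] = 10^(-3.3562) ≈ 0.00044 M.

0.00044 M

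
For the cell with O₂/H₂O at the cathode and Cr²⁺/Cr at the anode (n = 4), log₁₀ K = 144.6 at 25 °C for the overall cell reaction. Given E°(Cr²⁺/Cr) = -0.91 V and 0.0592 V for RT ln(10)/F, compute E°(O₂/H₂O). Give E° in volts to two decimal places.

+1.23 V

E°cell = (0.0592/n)·log K = (0.0592/4)(144.6) = +2.140 V.
Since O₂/H₂O is the cathode and Cr²⁺/Cr the anode, E°cell = E°(O₂/H₂O) − E°(Cr²⁺/Cr).
So E°(O₂/H₂O) = E°cell + E°(Cr²⁺/Cr) = +2.140 + (-0.91) = +1.23 V.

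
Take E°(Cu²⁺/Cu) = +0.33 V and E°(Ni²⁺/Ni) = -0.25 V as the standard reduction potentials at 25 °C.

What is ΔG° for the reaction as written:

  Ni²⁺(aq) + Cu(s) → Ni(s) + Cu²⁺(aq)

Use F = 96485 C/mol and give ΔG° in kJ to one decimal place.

+111.9 kJ

As written, Ni²⁺/Ni is reduced (cathode) and Cu²⁺/Cu is oxidised (anode), so E°cell = (-0.25) − (+0.33) = -0.58 V.
Balancing electrons gives n = 2.
ΔG° = −nFE° = −(2)(96485)(-0.58) = 111,923 J = +111.9 kJ.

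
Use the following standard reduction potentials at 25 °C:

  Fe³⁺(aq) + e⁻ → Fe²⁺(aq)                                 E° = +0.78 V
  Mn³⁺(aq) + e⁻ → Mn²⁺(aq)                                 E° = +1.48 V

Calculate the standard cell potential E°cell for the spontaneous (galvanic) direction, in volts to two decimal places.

The Mn³⁺/Mn²⁺ couple has the higher reduction potential, so it is the cathode; Fe³⁺/Fe²⁺ is oxidised at the anode.
E°cell = E°(cathode) − E°(anode) = (+1.48) − (+0.78) = +0.70 V.
Since E°cell > 0, the reaction is spontaneous under standard conditions.

+0.70 V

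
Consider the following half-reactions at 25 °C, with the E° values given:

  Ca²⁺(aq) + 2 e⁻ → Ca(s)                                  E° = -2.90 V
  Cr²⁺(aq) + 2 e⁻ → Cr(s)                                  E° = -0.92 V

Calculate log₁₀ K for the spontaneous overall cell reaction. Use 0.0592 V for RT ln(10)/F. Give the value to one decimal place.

Cathode: Cr²⁺/Cr; anode: Ca²⁺/Ca. E°cell = +1.98 V, n = 2.
log K = nE°cell / 0.0592 = (2)(+1.98) / 0.0592 = 66.9.

66.9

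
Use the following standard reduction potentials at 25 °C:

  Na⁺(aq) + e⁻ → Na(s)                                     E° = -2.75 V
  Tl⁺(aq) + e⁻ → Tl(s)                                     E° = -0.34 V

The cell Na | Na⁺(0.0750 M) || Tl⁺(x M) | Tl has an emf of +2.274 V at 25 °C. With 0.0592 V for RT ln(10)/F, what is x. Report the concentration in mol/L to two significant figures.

0.00038 M

Tl⁺/Tl is the cathode, Na⁺/Na the anode: E°cell = +2.41 V, n = 1.
Overall reaction: Tl⁺(aq) + Na(s) → Tl(s) + Na⁺(aq); Q = [Na⁺]^1/[Tl⁺]^1.
From E = E° − (0.0592/n) log Q: log Q = (E° − E)·n/0.0592 = (+2.41 − (+2.274))·1/0.0592 = 2.2973.
So 1·log[Tl⁺] = 1·log(0.075) − log Q = -1.1249 − (2.2973) = -3.4222; [Tl⁺] = 10^(-3.4222) ≈ 0.00038 M.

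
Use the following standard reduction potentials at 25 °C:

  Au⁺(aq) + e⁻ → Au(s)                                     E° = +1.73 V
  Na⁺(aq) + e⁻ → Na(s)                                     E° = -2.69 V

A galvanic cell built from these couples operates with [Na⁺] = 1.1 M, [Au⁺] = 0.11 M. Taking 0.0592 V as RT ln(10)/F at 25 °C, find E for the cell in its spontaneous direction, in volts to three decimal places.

+4.361 V

Au⁺/Au is the cathode (higher E°), Na⁺/Na the anode: E°cell = +1.73 − (-2.69) = +4.42 V, n = 1.
Overall: Au⁺(aq) + Na(s) → Au(s) + Na⁺(aq)
Q = [Na⁺] / ([Au⁺]); log Q = 1.000.
E = E° − (0.0592/n) log Q = +4.42 − (0.0592/1)(1.000) = +4.361 V.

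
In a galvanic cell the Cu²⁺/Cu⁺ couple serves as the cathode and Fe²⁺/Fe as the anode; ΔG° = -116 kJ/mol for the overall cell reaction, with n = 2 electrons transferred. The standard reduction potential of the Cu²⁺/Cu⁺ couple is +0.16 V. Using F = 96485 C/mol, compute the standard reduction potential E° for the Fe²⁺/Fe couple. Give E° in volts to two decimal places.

E°cell = −ΔG°/(nF) = −(-116×10³)/((2)(96485)) = +0.601 V.
Since Cu²⁺/Cu⁺ is the cathode and Fe²⁺/Fe the anode, E°cell = E°(Cu²⁺/Cu⁺) − E°(Fe²⁺/Fe).
So E°(Fe²⁺/Fe) = E°(Cu²⁺/Cu⁺) − E°cell = (+0.16) − (+0.601) = -0.44 V.

-0.44 V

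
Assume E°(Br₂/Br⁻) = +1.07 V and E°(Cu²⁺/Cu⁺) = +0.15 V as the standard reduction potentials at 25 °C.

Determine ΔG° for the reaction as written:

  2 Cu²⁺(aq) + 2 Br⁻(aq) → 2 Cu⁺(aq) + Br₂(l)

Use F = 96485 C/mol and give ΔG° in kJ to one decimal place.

+177.5 kJ

As written, Cu²⁺/Cu⁺ is reduced (cathode) and Br₂/Br⁻ is oxidised (anode), so E°cell = (+0.15) − (+1.07) = -0.92 V.
Balancing electrons gives n = 2.
ΔG° = −nFE° = −(2)(96485)(-0.92) = 177,532 J = +177.5 kJ.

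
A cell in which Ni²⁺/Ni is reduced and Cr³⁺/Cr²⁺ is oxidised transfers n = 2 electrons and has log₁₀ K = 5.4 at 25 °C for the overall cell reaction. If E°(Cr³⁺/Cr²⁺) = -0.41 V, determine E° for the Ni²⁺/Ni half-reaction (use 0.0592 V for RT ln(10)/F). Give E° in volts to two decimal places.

E°cell = (0.0592/n)·log K = (0.0592/2)(5.4) = +0.160 V.
Since Ni²⁺/Ni is the cathode and Cr³⁺/Cr²⁺ the anode, E°cell = E°(Ni²⁺/Ni) − E°(Cr³⁺/Cr²⁺).
So E°(Ni²⁺/Ni) = E°cell + E°(Cr³⁺/Cr²⁺) = +0.160 + (-0.41) = -0.25 V.

-0.25 V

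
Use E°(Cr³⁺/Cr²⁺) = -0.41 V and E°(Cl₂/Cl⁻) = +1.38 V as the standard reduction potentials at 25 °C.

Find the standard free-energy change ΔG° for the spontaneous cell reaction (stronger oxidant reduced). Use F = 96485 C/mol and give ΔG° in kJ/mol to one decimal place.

Cl₂/Cl⁻ (E° = +1.38 V) is the cathode; Cr³⁺/Cr²⁺ (E° = -0.41 V) is the anode, so E°cell = +1.79 V.
Balancing electrons gives n = 2 (lcm of 2 and 1).
ΔG° = −nFE° = −(2)(96485)(+1.79) = -345,416 J = -345.4 kJ/mol.

-345.4 kJ/mol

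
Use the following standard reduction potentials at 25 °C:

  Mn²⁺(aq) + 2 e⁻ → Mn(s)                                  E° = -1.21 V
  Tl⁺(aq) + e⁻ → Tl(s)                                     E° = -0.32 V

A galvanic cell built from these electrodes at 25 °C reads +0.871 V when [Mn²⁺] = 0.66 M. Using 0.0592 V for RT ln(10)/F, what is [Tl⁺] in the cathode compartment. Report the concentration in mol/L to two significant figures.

Tl⁺/Tl is the cathode, Mn²⁺/Mn the anode: E°cell = +0.89 V, n = 2.
Overall reaction: 2 Tl⁺(aq) + Mn(s) → 2 Tl(s) + Mn²⁺(aq); Q = [Mn²⁺]^1/[Tl⁺]^2.
From E = E° − (0.0592/n) log Q: log Q = (E° − E)·n/0.0592 = (+0.89 − (+0.871))·2/0.0592 = 0.6419.
So 2·log[Tl⁺] = 1·log(0.66) − log Q = -0.1805 − (0.6419) = -0.8224; log[Tl⁺] = -0.8224 / 2 = -0.4112; [Tl⁺] = 10^(-0.4112) ≈ 0.39 M.

0.39 M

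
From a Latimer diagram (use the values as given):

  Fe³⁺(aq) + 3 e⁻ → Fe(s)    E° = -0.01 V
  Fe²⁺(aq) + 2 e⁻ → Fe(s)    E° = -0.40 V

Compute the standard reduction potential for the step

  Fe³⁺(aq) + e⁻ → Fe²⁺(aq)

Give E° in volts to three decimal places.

Sequential free energies add, so n₃E°₃ = n₁E°₁ + n₂E°₂.
With n₃ = 3, and the known step contributing 2×(-0.40) V, the unknown satisfies 1·E° = 3×(-0.01) − 2×(-0.40) = +0.770.
E° = +0.770 / 1 = +0.770 V.

+0.770 V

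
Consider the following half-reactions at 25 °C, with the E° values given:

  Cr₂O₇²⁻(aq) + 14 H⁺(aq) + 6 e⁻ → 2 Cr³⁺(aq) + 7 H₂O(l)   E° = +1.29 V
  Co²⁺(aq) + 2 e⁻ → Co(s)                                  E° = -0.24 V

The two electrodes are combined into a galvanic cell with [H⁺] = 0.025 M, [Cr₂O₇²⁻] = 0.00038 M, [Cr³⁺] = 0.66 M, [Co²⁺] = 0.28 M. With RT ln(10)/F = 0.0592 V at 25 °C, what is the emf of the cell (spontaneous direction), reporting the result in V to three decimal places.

+1.295 V

Cr₂O₇²⁻/Cr³⁺ is the cathode (higher E°), Co²⁺/Co the anode: E°cell = +1.29 − (-0.24) = +1.53 V, n = 6.
Overall: Cr₂O₇²⁻(aq) + 14 H⁺(aq) + 3 Co(s) → 2 Cr³⁺(aq) + 7 H₂O(l) + 3 Co²⁺(aq)
Q = [Cr³⁺]^2·[Co²⁺]^3 / ([Cr₂O₇²⁻]·[H⁺]^14); log Q = 23.830.
E = E° − (0.0592/n) log Q = +1.53 − (0.0592/6)(23.830) = +1.295 V.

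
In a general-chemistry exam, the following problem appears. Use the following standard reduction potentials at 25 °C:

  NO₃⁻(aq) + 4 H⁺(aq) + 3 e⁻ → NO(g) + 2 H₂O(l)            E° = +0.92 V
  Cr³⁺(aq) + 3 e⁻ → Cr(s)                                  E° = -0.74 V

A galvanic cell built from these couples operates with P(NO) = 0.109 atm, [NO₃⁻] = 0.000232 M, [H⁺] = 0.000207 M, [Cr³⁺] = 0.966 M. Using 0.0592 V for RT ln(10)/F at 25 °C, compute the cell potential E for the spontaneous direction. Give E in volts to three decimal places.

+1.317 V

NO₃⁻/NO is the cathode (higher E°), Cr³⁺/Cr the anode: E°cell = +0.92 − (-0.74) = +1.66 V, n = 3.
Overall: NO₃⁻(aq) + 4 H⁺(aq) + Cr(s) → NO(g) + 2 H₂O(l) + Cr³⁺(aq)
Q = P(NO)·[Cr³⁺] / ([NO₃⁻]·[H⁺]^4); log Q = 17.393.
E = E° − (0.0592/n) log Q = +1.66 − (0.0592/3)(17.393) = +1.317 V.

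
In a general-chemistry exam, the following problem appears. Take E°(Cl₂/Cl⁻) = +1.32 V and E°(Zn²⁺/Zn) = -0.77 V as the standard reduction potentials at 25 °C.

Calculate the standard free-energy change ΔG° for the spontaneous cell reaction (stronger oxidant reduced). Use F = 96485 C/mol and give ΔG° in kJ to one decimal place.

Cl₂/Cl⁻ (E° = +1.32 V) is the cathode; Zn²⁺/Zn (E° = -0.77 V) is the anode, so E°cell = +2.09 V.
Balancing electrons gives n = 2 (lcm of 2 and 2).
ΔG° = −nFE° = −(2)(96485)(+2.09) = -403,307 J = -403.3 kJ.

-403.3 kJ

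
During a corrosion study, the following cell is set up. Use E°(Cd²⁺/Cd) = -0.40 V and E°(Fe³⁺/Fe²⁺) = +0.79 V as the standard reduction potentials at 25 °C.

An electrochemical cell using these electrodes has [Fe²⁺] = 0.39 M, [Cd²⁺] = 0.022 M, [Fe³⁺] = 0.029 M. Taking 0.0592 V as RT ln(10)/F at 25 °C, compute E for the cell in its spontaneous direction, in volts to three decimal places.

Fe³⁺/Fe²⁺ is the cathode (higher E°), Cd²⁺/Cd the anode: E°cell = +0.79 − (-0.40) = +1.19 V, n = 2.
Overall: 2 Fe³⁺(aq) + Cd(s) → 2 Fe²⁺(aq) + Cd²⁺(aq)
Q = [Fe²⁺]^2·[Cd²⁺] / ([Fe³⁺]^2); log Q = 0.600.
E = E° − (0.0592/n) log Q = +1.19 − (0.0592/2)(0.600) = +1.172 V.

+1.172 V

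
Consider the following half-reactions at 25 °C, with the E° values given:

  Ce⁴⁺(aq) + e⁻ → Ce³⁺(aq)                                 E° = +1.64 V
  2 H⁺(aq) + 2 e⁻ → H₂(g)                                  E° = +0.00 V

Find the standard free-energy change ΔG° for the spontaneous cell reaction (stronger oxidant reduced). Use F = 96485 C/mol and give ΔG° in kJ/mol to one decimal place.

-316.5 kJ/mol

Ce⁴⁺/Ce³⁺ (E° = +1.64 V) is the cathode; H⁺/H₂ (E° = +0.00 V) is the anode, so E°cell = +1.64 V.
Balancing electrons gives n = 2 (lcm of 1 and 2).
ΔG° = −nFE° = −(2)(96485)(+1.64) = -316,471 J = -316.5 kJ/mol.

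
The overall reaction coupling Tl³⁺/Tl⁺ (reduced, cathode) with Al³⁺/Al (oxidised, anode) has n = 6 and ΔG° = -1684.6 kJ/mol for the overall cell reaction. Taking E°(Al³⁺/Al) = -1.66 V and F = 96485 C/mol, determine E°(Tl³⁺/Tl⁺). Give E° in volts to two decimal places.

+1.25 V

E°cell = −ΔG°/(nF) = −(-1684.6×10³)/((6)(96485)) = +2.910 V.
Since Tl³⁺/Tl⁺ is the cathode and Al³⁺/Al the anode, E°cell = E°(Tl³⁺/Tl⁺) − E°(Al³⁺/Al).
So E°(Tl³⁺/Tl⁺) = E°cell + E°(Al³⁺/Al) = +2.910 + (-1.66) = +1.25 V.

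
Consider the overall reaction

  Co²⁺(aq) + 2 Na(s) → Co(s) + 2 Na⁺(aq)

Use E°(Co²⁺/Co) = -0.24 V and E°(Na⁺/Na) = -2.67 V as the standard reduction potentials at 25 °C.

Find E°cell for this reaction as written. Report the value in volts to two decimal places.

The Co²⁺/Co couple has the higher reduction potential, so it is the cathode; Na⁺/Na is oxidised at the anode.
E°cell = E°(cathode) − E°(anode) = (-0.24) − (-2.67) = +2.43 V.
Since E°cell > 0, the reaction is spontaneous under standard conditions.

+2.43 V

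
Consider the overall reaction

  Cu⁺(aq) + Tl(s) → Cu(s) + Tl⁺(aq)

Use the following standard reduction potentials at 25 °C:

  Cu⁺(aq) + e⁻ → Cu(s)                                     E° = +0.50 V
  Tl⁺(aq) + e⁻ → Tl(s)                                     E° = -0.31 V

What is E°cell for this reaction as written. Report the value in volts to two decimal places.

The Cu⁺/Cu couple has the higher reduction potential, so it is the cathode; Tl⁺/Tl is oxidised at the anode.
E°cell = E°(cathode) − E°(anode) = (+0.50) − (-0.31) = +0.81 V.

+0.81 V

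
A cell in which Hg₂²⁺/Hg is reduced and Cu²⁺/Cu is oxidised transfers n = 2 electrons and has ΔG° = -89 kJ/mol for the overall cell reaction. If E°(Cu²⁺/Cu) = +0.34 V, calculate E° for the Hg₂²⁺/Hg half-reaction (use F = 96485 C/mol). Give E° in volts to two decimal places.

E°cell = −ΔG°/(nF) = −(-89×10³)/((2)(96485)) = +0.461 V.
Since Hg₂²⁺/Hg is the cathode and Cu²⁺/Cu the anode, E°cell = E°(Hg₂²⁺/Hg) − E°(Cu²⁺/Cu).
So E°(Hg₂²⁺/Hg) = E°cell + E°(Cu²⁺/Cu) = +0.461 + (+0.34) = +0.80 V.

+0.80 V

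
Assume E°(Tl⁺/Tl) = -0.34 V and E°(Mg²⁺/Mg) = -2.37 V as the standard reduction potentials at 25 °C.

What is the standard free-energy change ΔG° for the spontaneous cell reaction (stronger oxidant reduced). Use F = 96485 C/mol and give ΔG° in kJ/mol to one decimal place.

-391.7 kJ/mol

Tl⁺/Tl (E° = -0.34 V) is the cathode; Mg²⁺/Mg (E° = -2.37 V) is the anode, so E°cell = +2.03 V.
Balancing electrons gives n = 2 (lcm of 1 and 2).
ΔG° = −nFE° = −(2)(96485)(+2.03) = -391,729 J = -391.7 kJ/mol.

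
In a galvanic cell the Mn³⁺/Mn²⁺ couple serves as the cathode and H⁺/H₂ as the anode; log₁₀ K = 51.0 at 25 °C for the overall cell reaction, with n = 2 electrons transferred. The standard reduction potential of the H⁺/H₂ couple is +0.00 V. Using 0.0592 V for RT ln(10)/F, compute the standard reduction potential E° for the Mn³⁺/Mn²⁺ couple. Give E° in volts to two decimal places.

+1.51 V

E°cell = (0.0592/n)·log K = (0.0592/2)(51.0) = +1.510 V.
Since Mn³⁺/Mn²⁺ is the cathode and H⁺/H₂ the anode, E°cell = E°(Mn³⁺/Mn²⁺) − E°(H⁺/H₂).
So E°(Mn³⁺/Mn²⁺) = E°cell + E°(H⁺/H₂) = +1.510 + (+0.00) = +1.51 V.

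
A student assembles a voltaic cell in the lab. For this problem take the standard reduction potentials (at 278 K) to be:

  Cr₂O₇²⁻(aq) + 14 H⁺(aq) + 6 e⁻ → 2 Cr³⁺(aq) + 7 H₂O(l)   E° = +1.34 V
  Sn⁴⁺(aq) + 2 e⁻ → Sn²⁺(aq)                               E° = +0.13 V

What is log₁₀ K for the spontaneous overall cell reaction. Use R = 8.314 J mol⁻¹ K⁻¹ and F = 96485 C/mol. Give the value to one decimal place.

131.6

Cathode: Cr₂O₇²⁻/Cr³⁺; anode: Sn⁴⁺/Sn²⁺. E°cell = (+1.34) − (+0.13) = +1.21 V, with n = 6.
ΔG° = −nFE° = −RT ln K, so ln K = nFE°/(RT) = (6)(96485)(+1.21) / ((8.314)(278)) = 303.069.
log₁₀ K = 303.069 / ln 10 = 131.6.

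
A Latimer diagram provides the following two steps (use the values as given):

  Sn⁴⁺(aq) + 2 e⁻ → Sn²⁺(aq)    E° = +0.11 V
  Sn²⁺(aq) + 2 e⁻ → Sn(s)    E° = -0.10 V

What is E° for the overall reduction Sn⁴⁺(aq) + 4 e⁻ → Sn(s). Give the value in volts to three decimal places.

Adding the free-energy changes (−nFE°) of the two steps gives −n₃FE°₃ = −n₁FE°₁ − n₂FE°₂.
E°₃ = (2×+0.11 + 2×-0.10) / 4 = (+0.020) / 4 = +0.005 V.

+0.005 V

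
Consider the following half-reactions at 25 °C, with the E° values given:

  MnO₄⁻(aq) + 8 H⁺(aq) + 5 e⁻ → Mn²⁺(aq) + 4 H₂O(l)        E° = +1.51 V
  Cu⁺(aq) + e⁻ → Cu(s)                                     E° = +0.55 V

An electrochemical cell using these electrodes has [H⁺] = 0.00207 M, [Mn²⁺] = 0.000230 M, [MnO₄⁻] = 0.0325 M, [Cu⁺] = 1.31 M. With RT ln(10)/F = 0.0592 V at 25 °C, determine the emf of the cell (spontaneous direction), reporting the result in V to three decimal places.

MnO₄⁻/Mn²⁺ is the cathode (higher E°), Cu⁺/Cu the anode: E°cell = +1.51 − (+0.55) = +0.96 V, n = 5.
Overall: MnO₄⁻(aq) + 8 H⁺(aq) + 5 Cu(s) → Mn²⁺(aq) + 4 H₂O(l) + 5 Cu⁺(aq)
Q = [Mn²⁺]·[Cu⁺]^5 / ([MnO₄⁻]·[H⁺]^8); log Q = 19.908.
E = E° − (0.0592/n) log Q = +0.96 − (0.0592/5)(19.908) = +0.724 V.

+0.724 V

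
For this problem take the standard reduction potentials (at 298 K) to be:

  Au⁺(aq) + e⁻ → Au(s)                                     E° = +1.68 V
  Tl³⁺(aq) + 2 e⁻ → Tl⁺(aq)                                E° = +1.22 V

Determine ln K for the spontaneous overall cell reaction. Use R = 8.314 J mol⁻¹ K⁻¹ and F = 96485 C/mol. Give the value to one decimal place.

35.8

Cathode: Au⁺/Au; anode: Tl³⁺/Tl⁺. E°cell = (+1.68) − (+1.22) = +0.46 V, with n = 2.
ΔG° = −nFE° = −RT ln K, so ln K = nFE°/(RT) = (2)(96485)(+0.46) / ((8.314)(298)) = 35.828.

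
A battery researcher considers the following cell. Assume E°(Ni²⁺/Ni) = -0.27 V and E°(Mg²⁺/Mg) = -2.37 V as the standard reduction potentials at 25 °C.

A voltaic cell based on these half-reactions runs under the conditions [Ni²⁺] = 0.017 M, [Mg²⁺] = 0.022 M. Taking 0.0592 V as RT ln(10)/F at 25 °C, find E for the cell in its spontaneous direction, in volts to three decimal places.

Ni²⁺/Ni is the cathode (higher E°), Mg²⁺/Mg the anode: E°cell = -0.27 − (-2.37) = +2.10 V, n = 2.
Overall: Ni²⁺(aq) + Mg(s) → Ni(s) + Mg²⁺(aq)
Q = [Mg²⁺] / ([Ni²⁺]); log Q = 0.112.
E = E° − (0.0592/n) log Q = +2.10 − (0.0592/2)(0.112) = +2.097 V.

+2.097 V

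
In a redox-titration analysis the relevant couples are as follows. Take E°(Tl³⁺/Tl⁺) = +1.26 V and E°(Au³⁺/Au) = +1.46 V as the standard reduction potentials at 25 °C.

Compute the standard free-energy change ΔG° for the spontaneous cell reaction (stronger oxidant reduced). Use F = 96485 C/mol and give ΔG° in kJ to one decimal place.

Au³⁺/Au (E° = +1.46 V) is the cathode; Tl³⁺/Tl⁺ (E° = +1.26 V) is the anode, so E°cell = +0.20 V.
Balancing electrons gives n = 6 (lcm of 3 and 2).
ΔG° = −nFE° = −(6)(96485)(+0.20) = -115,782 J = -115.8 kJ.

-115.8 kJ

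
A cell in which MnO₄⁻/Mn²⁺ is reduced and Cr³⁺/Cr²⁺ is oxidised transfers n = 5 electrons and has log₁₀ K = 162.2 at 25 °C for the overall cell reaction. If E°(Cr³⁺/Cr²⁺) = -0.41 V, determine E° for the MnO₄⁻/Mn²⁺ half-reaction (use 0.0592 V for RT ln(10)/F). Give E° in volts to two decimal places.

E°cell = (0.0592/n)·log K = (0.0592/5)(162.2) = +1.920 V.
Since MnO₄⁻/Mn²⁺ is the cathode and Cr³⁺/Cr²⁺ the anode, E°cell = E°(MnO₄⁻/Mn²⁺) − E°(Cr³⁺/Cr²⁺).
So E°(MnO₄⁻/Mn²⁺) = E°cell + E°(Cr³⁺/Cr²⁺) = +1.920 + (-0.41) = +1.51 V.

+1.51 V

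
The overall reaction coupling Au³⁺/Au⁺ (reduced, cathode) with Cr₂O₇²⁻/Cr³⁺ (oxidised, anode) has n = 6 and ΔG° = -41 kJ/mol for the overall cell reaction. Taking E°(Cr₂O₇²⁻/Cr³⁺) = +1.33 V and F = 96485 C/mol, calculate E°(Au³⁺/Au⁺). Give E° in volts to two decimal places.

E°cell = −ΔG°/(nF) = −(-41×10³)/((6)(96485)) = +0.071 V.
Since Au³⁺/Au⁺ is the cathode and Cr₂O₇²⁻/Cr³⁺ the anode, E°cell = E°(Au³⁺/Au⁺) − E°(Cr₂O₇²⁻/Cr³⁺).
So E°(Au³⁺/Au⁺) = E°cell + E°(Cr₂O₇²⁻/Cr³⁺) = +0.071 + (+1.33) = +1.40 V.

+1.40 V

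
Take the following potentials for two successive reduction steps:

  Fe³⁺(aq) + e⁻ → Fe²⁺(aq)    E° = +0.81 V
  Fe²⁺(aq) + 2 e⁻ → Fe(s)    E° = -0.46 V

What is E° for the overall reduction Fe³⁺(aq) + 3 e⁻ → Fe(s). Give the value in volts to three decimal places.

Adding the free-energy changes (−nFE°) of the two steps gives −n₃FE°₃ = −n₁FE°₁ − n₂FE°₂.
E°₃ = (1×+0.81 + 2×-0.46) / 3 = (-0.110) / 3 = -0.037 V.

-0.037 V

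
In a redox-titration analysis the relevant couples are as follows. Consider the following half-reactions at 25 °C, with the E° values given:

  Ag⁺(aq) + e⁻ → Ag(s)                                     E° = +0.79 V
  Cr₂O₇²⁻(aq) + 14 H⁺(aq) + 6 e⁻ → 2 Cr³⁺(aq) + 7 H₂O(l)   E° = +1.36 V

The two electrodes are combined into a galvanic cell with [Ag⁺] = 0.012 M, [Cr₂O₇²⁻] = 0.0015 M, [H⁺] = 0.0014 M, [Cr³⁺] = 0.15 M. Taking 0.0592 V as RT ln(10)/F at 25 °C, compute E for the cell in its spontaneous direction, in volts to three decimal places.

+0.278 V

Cr₂O₇²⁻/Cr³⁺ is the cathode (higher E°), Ag⁺/Ag the anode: E°cell = +1.36 − (+0.79) = +0.57 V, n = 6.
Overall: Cr₂O₇²⁻(aq) + 14 H⁺(aq) + 6 Ag(s) → 2 Cr³⁺(aq) + 7 H₂O(l) + 6 Ag⁺(aq)
Q = [Cr³⁺]^2·[Ag⁺]^6 / ([Cr₂O₇²⁻]·[H⁺]^14); log Q = 29.605.
E = E° − (0.0592/n) log Q = +0.57 − (0.0592/6)(29.605) = +0.278 V.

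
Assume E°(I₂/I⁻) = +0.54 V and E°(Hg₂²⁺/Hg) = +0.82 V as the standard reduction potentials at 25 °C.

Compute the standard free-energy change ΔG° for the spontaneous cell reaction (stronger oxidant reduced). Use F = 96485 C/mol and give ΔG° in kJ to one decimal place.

-54.0 kJ

Hg₂²⁺/Hg (E° = +0.82 V) is the cathode; I₂/I⁻ (E° = +0.54 V) is the anode, so E°cell = +0.28 V.
Balancing electrons gives n = 2 (lcm of 2 and 2).
ΔG° = −nFE° = −(2)(96485)(+0.28) = -54,032 J = -54.0 kJ.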